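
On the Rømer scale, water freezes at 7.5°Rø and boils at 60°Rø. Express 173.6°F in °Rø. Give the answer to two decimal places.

48.80°Rø

First in Celsius: (173.6 - 32) × 5/9 = 78.6667°C.
Linearly onto the Rømer scale: 7.5 + (78.6667 / 100) × (60 - 7.5) = 48.80°Rø.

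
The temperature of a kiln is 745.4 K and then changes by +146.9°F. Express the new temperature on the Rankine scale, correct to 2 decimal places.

1488.62°R

Initial temperature in Celsius: 745.4 - 273.15 = 472.2500°C.
The 146.9°F change is an interval, so only the factor 5/9 applies: +146.9 × 5/9 = +81.6111°C.
Final Celsius temperature: 472.2500 + 81.6111 = 553.8611°C.
In Rankine: 553.8611 × 1.8 + 491.67 = 1488.62°R.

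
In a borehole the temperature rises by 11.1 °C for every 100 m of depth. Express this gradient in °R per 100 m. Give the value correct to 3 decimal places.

The quantity depends on a temperature interval, so only the ratio of degree sizes applies; the offset between the scales is irrelevant.
A change of 1°C is a change of 1.8°R, so 11.1 × 1.8 = 19.980.

19.980 °R/100 m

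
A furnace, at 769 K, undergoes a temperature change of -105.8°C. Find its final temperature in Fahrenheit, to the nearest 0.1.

734.1°F

Initial temperature in Celsius: 769 - 273.15 = 495.8500°C.
Final Celsius temperature: 495.8500 - 105.8000 = 390.0500°C.
In Fahrenheit: 390.0500 × 1.8 + 32 = 734.1°F.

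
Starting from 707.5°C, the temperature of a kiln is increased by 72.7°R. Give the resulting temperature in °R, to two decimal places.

1837.87°R

The 72.7°R change is an interval, so only the factor 5/9 applies: +72.7 × 5/9 = +40.3889°C.
Final Celsius temperature: 707.5000 + 40.3889 = 747.8889°C.
In Rankine: 747.8889 × 1.8 + 491.67 = 1837.87°R.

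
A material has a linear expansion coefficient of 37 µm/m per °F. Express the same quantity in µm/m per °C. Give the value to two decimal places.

66.60 µm/m per °C

Since only a temperature interval is involved, the additive offset between the scales drops out.
A change of 1°C is a change of 1.8°F, so per °C the value is 37 × 1.8 = 66.60.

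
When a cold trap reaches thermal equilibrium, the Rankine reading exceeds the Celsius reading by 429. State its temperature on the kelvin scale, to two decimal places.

194.81 K

Let x be the Celsius reading; then the Rankine reading is 1.8·x + 491.67.
(1.8·x + 491.67) - x = 429  ⇒  (0.8)·x = -62.67  ⇒  x = -78.3375°C.
In kelvin: -78.3375 + 273.15 = 194.81 K.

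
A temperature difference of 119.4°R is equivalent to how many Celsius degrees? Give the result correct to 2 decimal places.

Only the scale ratio 5/9 matters for a change in temperature.
119.4 × 5/9 = 66.33.

66.33°C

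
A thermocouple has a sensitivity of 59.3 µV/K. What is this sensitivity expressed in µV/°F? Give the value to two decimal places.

The quantity depends on a temperature interval, so only the ratio of degree sizes applies; the offset between the scales is irrelevant.
A change of 1°F is a change of 5/9 K, so per °F the value is 59.3 × 5/9 = 32.94.

32.94 µV/°F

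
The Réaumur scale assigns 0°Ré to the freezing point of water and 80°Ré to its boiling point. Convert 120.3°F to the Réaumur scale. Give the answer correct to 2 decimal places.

39.24°Ré

First in Celsius: (120.3 - 32) × 5/9 = 49.0556°C.
Linearly onto the Réaumur scale: 0 + (49.0556 / 100) × (80 - 0) = 39.24°Ré.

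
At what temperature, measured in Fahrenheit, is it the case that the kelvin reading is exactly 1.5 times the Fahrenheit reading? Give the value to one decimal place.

270.4°F

Let F be the Fahrenheit reading. The kelvin reading is K = 5/9·F + 255.372.
Require K = 1.5·F: 5/9·F + 255.372 = 1.5·F.
(-17/18)·F = -255.372  ⇒  F = 270.4.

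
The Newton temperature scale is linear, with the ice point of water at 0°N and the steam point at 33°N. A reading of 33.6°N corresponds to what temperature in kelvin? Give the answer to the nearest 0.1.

375.0 K

Linear interpolation between the fixed points: C = (33.6 - 0) × 100 / (33 - 0) = 101.8182°C.
Then 101.8182 + 273.15 = 375.0 K.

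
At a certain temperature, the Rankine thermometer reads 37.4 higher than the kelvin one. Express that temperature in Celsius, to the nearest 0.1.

-226.4°C

Let x be the kelvin reading; then the Rankine reading is 1.8·x.
(1.8·x) - x = 37.4  ⇒  (0.8)·x = 37.4  ⇒  x = 46.7500 K.
In Celsius: 46.75 - 273.15 = -226.4°C.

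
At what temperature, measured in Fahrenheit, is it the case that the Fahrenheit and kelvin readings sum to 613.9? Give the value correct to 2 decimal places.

230.48°F

Let F be the Fahrenheit reading. The kelvin reading is K = 5/9·F + 255.372.
Require F + K = 613.9: (14/9)·F + 255.372 = 613.9.
F = (613.9 - 255.372) / (14/9) = 230.48.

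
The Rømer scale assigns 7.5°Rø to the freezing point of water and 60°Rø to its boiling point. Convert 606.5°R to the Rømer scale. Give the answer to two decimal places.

40.99°Rø

First in Celsius: (606.5 - 491.67) × 5/9 = 63.7944°C.
Linearly onto the Rømer scale: 7.5 + (63.7944 / 100) × (60 - 7.5) = 40.99°Rø.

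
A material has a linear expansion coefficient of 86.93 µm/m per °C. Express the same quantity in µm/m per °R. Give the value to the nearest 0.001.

48.294 µm/m per °R

The quantity depends on a temperature interval, so only the ratio of degree sizes applies; the offset between the scales is irrelevant.
A change of 1°R is a change of 5/9°C, so per °R the value is 86.93 × 5/9 = 48.294.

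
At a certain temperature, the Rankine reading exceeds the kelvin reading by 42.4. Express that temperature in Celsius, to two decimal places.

-220.15°C

Let x be the kelvin reading; then the Rankine reading is 1.8·x.
(1.8·x) - x = 42.4  ⇒  (0.8)·x = 42.4  ⇒  x = 53.0000 K.
In Celsius: 53 - 273.15 = -220.15°C.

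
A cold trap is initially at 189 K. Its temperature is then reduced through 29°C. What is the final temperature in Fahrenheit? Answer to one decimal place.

Initial temperature in Celsius: 189 - 273.15 = -84.1500°C.
Final Celsius temperature: -84.1500 - 29.0000 = -113.1500°C.
In Fahrenheit: -113.1500 × 1.8 + 32 = -171.7°F.

-171.7°F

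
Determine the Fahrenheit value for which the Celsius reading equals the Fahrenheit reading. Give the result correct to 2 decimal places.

-40.00°F

Let F be the Fahrenheit reading. The Celsius reading is C = 5/9·F - 17.7778.
Set C = F: 5/9·F - 17.7778 = F.
(-4/9)·F = 17.7778  ⇒  F = -40.00.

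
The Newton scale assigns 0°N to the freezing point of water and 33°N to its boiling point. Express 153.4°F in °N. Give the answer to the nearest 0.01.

22.26°N

First in Celsius: (153.4 - 32) × 5/9 = 67.4444°C.
Linearly onto the Newton scale: 0 + (67.4444 / 100) × (33 - 0) = 22.26°N.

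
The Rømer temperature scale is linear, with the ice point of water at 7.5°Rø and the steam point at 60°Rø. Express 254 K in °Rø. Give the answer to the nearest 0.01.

-2.55°Rø

First in Celsius: 254 - 273.15 = -19.1500°C.
Linearly onto the Rømer scale: 7.5 + (-19.1500 / 100) × (60 - 7.5) = -2.55°Rø.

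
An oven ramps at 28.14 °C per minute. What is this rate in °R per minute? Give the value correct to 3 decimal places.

50.652 °R/minute

Since only a temperature interval is involved, the additive offset between the scales drops out.
A change of 1°C is a change of 1.8°R, so 28.14 × 1.8 = 50.652.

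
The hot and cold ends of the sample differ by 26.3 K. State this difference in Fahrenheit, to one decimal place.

47.3°F

Only the scale ratio 1.8 matters for a change in temperature.
26.3 × 1.8 = 47.3.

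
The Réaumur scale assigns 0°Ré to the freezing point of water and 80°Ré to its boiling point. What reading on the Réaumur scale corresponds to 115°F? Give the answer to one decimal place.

36.9°Ré

First in Celsius: (115 - 32) × 5/9 = 46.1111°C.
Linearly onto the Réaumur scale: 0 + (46.1111 / 100) × (80 - 0) = 36.9°Ré.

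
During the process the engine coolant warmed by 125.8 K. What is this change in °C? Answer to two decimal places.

125.80°C

Kelvin and Celsius degrees are the same size, so the interval is unchanged: 125.80.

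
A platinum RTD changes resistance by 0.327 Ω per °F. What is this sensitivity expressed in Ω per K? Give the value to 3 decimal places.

The quantity depends on a temperature interval, so only the ratio of degree sizes applies; the offset between the scales is irrelevant.
A change of 1 K is a change of 1.8°F, so per K the value is 0.327 × 1.8 = 0.589.

0.589 Ω per K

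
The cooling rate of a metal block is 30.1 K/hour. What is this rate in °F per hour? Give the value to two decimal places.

54.18 °F/hour

The quantity depends on a temperature interval, so only the ratio of degree sizes applies; the offset between the scales is irrelevant.
A change of 1 K is a change of 1.8°F, so 30.1 × 1.8 = 54.18.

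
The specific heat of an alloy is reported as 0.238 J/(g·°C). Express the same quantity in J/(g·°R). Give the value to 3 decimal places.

The quantity depends on a temperature interval, so only the ratio of degree sizes applies; the offset between the scales is irrelevant.
A change of 1°R is a change of 5/9°C, so per °R the value is 0.238 × 5/9 = 0.132.

0.132 J/(g·°R)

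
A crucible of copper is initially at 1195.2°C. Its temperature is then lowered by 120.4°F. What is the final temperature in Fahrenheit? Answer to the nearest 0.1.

The 120.4°F change is an interval, so only the factor 5/9 applies: -120.4 × 5/9 = -66.8889°C.
Final Celsius temperature: 1195.2000 - 66.8889 = 1128.3111°C.
In Fahrenheit: 1128.3111 × 1.8 + 32 = 2063.0°F.

2063.0°F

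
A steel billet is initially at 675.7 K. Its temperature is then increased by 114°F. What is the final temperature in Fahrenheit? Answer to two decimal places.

Initial temperature in Celsius: 675.7 - 273.15 = 402.5500°C.
The 114°F change is an interval, so only the factor 5/9 applies: +114 × 5/9 = +63.3333°C.
Final Celsius temperature: 402.5500 + 63.3333 = 465.8833°C.
In Fahrenheit: 465.8833 × 1.8 + 32 = 870.59°F.

870.59°F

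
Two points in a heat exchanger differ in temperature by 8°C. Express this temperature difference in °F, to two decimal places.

For a temperature interval the offset drops out; only the factor 1.8 applies.
8 × 1.8 = 14.40.

14.40°F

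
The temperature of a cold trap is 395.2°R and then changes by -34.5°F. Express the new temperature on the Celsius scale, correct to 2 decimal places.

Initial temperature in Celsius: (395.2 - 491.67) × 5/9 = -53.5944°C.
The 34.5°F change is an interval, so only the factor 5/9 applies: -34.5 × 5/9 = -19.1667°C.
Final Celsius temperature: -53.5944 - 19.1667 = -72.7611°C.

-72.76°C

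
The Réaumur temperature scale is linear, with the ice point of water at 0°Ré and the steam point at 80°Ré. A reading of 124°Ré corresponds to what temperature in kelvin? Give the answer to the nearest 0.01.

Linear interpolation between the fixed points: C = (124 - 0) × 100 / (80 - 0) = 155.0000°C.
Then 155.0000 + 273.15 = 428.15 K.

428.15 K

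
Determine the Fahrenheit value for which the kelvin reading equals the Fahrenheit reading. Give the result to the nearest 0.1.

Let F be the Fahrenheit reading. The kelvin reading is K = 5/9·F + 255.372.
Set K = F: 5/9·F + 255.372 = F.
(-4/9)·F = -255.372  ⇒  F = 574.6.

574.6°F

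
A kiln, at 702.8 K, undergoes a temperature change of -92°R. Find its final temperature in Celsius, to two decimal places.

378.54°C

Initial temperature in Celsius: 702.8 - 273.15 = 429.6500°C.
The 92°R change is an interval, so only the factor 5/9 applies: -92 × 5/9 = -51.1111°C.
Final Celsius temperature: 429.6500 - 51.1111 = 378.5389°C.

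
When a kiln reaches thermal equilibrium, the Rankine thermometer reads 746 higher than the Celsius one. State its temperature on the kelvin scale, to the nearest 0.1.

591.1 K

Let x be the Celsius reading; then the Rankine reading is 1.8·x + 491.67.
(1.8·x + 491.67) - x = 746  ⇒  (0.8)·x = 254.33  ⇒  x = 317.9125°C.
In kelvin: 317.9125 + 273.15 = 591.1 K.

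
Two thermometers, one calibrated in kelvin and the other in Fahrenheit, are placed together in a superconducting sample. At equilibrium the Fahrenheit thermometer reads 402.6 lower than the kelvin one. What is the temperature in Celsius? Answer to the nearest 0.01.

Let x be the kelvin reading; then the Fahrenheit reading is 1.8·x - 459.67.
(1.8·x - 459.67) - x = -402.6  ⇒  (0.8)·x = 57.07  ⇒  x = 71.3375 K.
In Celsius: 71.3375 - 273.15 = -201.81°C.

-201.81°C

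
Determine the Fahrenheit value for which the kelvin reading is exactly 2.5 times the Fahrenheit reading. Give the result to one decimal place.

Let F be the Fahrenheit reading. The kelvin reading is K = 5/9·F + 255.372.
Require K = 2.5·F: 5/9·F + 255.372 = 2.5·F.
(-35/18)·F = -255.372  ⇒  F = 131.3.

131.3°F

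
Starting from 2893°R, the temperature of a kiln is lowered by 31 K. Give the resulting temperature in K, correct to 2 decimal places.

Initial temperature in Celsius: (2893 - 491.67) × 5/9 = 1334.0722°C.
The 31 K change is an interval; Kelvin and Celsius degrees are the same size, so ΔC = -31°C.
Final Celsius temperature: 1334.0722 - 31.0000 = 1303.0722°C.
In kelvin: 1303.0722 + 273.15 = 1576.22 K.

1576.22 K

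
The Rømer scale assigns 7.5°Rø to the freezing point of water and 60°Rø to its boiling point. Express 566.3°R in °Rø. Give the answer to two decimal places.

29.27°Rø

First in Celsius: (566.3 - 491.67) × 5/9 = 41.4611°C.
Linearly onto the Rømer scale: 7.5 + (41.4611 / 100) × (60 - 7.5) = 29.27°Rø.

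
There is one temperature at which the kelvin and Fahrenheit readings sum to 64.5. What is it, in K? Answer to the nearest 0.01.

Let K be the kelvin reading. The Fahrenheit reading is F = 1.8·K - 459.67.
Require K + F = 64.5: (2.8)·K - 459.67 = 64.5.
K = (64.5 + 459.67) / (2.8) = 187.20.

187.20 K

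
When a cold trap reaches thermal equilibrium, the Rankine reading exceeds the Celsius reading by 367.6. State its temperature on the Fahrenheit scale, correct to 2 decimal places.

Let x be the Rankine reading; then the Celsius reading is 5/9·x - 273.15.
(5/9·x - 273.15) - x = -367.6  ⇒  (-4/9)·x = -94.45  ⇒  x = 212.5125°R.
In Celsius: (212.5125 - 491.67) × 5/9 = -155.0875°C.
In Fahrenheit: -155.0875 × 1.8 + 32 = -247.16°F.

-247.16°F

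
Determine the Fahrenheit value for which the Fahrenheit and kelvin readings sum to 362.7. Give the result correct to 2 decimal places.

Let F be the Fahrenheit reading. The kelvin reading is K = 5/9·F + 255.372.
Require F + K = 362.7: (14/9)·F + 255.372 = 362.7.
F = (362.7 - 255.372) / (14/9) = 69.00.

69.00°F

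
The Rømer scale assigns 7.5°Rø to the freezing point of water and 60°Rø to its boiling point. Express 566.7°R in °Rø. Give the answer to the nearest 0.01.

First in Celsius: (566.7 - 491.67) × 5/9 = 41.6833°C.
Linearly onto the Rømer scale: 7.5 + (41.6833 / 100) × (60 - 7.5) = 29.38°Rø.

29.38°Rø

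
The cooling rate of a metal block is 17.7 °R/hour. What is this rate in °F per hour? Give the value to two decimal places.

17.70 °F/hour

The quantity depends on a temperature interval, so only the ratio of degree sizes applies; the offset between the scales is irrelevant.
A change of 1°R is a change of 1°F, so 17.7 × 1 = 17.70.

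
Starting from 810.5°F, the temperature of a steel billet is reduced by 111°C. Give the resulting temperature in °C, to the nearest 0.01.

Initial temperature in Celsius: (810.5 - 32) × 5/9 = 432.5000°C.
Final Celsius temperature: 432.5000 - 111.0000 = 321.5000°C.

321.50°C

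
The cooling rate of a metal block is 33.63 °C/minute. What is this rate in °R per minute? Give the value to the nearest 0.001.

Since only a temperature interval is involved, the additive offset between the scales drops out.
A change of 1°C is a change of 1.8°R, so 33.63 × 1.8 = 60.534.

60.534 °R/minute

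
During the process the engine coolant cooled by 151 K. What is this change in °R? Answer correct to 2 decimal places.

Only the scale ratio 1.8 matters for a change in temperature.
151 × 1.8 = 271.80.

271.80°R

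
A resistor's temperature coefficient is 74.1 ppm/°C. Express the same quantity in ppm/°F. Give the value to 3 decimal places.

The quantity depends on a temperature interval, so only the ratio of degree sizes applies; the offset between the scales is irrelevant.
A change of 1°F is a change of 5/9°C, so per °F the value is 74.1 × 5/9 = 41.167.

41.167 ppm/°F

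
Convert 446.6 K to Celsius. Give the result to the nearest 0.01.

173.45°C

In Celsius: 446.6 - 273.15 = 173.4500°C.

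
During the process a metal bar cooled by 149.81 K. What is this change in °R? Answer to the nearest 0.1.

269.7°R

For a temperature interval the offset drops out; only the factor 1.8 applies.
149.81 × 1.8 = 269.7.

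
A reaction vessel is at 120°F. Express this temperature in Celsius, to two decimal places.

In Celsius: (120 - 32) × 5/9 = 48.8889°C.

48.89°C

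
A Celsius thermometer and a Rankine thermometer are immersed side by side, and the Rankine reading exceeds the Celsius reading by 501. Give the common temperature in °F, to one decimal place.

Let x be the Celsius reading; then the Rankine reading is 1.8·x + 491.67.
(1.8·x + 491.67) - x = 501  ⇒  (0.8)·x = 9.33  ⇒  x = 11.6625°C.
In Fahrenheit: 11.6625 × 1.8 + 32 = 53.0°F.

53.0°F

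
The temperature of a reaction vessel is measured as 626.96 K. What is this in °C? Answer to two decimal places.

353.81°C

In Celsius: 626.96 - 273.15 = 353.8100°C.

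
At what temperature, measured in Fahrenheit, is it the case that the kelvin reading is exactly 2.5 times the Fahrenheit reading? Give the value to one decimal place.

131.3°F

Let F be the Fahrenheit reading. The kelvin reading is K = 5/9·F + 255.372.
Require K = 2.5·F: 5/9·F + 255.372 = 2.5·F.
(-35/18)·F = -255.372  ⇒  F = 131.3.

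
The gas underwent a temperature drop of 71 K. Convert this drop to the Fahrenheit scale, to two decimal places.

An interval of 1 K corresponds to 1.8°F.
71 × 1.8 = 127.80.

127.80°F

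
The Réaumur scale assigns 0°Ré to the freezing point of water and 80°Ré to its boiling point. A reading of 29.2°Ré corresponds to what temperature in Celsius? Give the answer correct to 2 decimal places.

36.50°C

Linear interpolation between the fixed points: C = (29.2 - 0) × 100 / (80 - 0) = 36.5000°C.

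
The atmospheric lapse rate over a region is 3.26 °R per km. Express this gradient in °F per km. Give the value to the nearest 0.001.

3.260 °F/km

The quantity depends on a temperature interval, so only the ratio of degree sizes applies; the offset between the scales is irrelevant.
A change of 1°R is a change of 1°F, so 3.26 × 1 = 3.260.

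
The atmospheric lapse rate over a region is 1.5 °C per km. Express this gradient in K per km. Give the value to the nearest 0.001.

1.500 K/km

Since only a temperature interval is involved, the additive offset between the scales drops out.
A change of 1°C is a change of 1 K, so 1.5 × 1 = 1.500.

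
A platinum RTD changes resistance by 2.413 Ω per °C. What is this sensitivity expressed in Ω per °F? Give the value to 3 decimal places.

The quantity depends on a temperature interval, so only the ratio of degree sizes applies; the offset between the scales is irrelevant.
A change of 1°F is a change of 5/9°C, so per °F the value is 2.413 × 5/9 = 1.341.

1.341 Ω per °F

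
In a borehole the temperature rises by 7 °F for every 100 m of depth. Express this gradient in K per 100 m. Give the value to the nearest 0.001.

3.889 K/100 m

Since only a temperature interval is involved, the additive offset between the scales drops out.
A change of 1°F is a change of 5/9 K, so 7 × 5/9 = 3.889.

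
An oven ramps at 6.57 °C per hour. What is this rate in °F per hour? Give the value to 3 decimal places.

11.826 °F/hour

The quantity depends on a temperature interval, so only the ratio of degree sizes applies; the offset between the scales is irrelevant.
A change of 1°C is a change of 1.8°F, so 6.57 × 1.8 = 11.826.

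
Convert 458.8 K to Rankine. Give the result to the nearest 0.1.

In Celsius: 458.8 - 273.15 = 185.6500°C.
In Rankine: 185.6500 × 1.8 + 491.67 = 825.8°R.

825.8°R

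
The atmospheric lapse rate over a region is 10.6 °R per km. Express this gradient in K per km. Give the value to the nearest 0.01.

5.89 K/km

Since only a temperature interval is involved, the additive offset between the scales drops out.
A change of 1°R is a change of 5/9 K, so 10.6 × 5/9 = 5.89.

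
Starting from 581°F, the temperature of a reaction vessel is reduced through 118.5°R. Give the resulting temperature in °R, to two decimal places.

922.17°R

Initial temperature in Celsius: (581 - 32) × 5/9 = 305.0000°C.
The 118.5°R change is an interval, so only the factor 5/9 applies: -118.5 × 5/9 = -65.8333°C.
Final Celsius temperature: 305.0000 - 65.8333 = 239.1667°C.
In Rankine: 239.1667 × 1.8 + 491.67 = 922.17°R.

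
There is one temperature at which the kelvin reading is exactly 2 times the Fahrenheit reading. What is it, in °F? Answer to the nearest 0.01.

Let F be the Fahrenheit reading. The kelvin reading is K = 5/9·F + 255.372.
Require K = 2·F: 5/9·F + 255.372 = 2·F.
(-13/9)·F = -255.372  ⇒  F = 176.80.

176.80°F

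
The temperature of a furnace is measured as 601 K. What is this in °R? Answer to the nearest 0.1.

In Celsius: 601 - 273.15 = 327.8500°C.
In Rankine: 327.8500 × 1.8 + 491.67 = 1081.8°R.

1081.8°R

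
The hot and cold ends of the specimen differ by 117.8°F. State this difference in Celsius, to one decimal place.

Only the scale ratio 5/9 matters for a change in temperature.
117.8 × 5/9 = 65.4.

65.4°C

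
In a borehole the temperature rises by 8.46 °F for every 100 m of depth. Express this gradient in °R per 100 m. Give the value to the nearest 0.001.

8.460 °R/100 m

The quantity depends on a temperature interval, so only the ratio of degree sizes applies; the offset between the scales is irrelevant.
A change of 1°F is a change of 1°R, so 8.46 × 1 = 8.460.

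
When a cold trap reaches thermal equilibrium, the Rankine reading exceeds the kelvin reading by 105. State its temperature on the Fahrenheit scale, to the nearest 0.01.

Let x be the Rankine reading; then the kelvin reading is 5/9·x.
(5/9·x) - x = -105  ⇒  (-4/9)·x = -105  ⇒  x = 236.2500°R.
In Celsius: (236.25 - 491.67) × 5/9 = -141.9000°C.
In Fahrenheit: -141.9000 × 1.8 + 32 = -223.42°F.

-223.42°F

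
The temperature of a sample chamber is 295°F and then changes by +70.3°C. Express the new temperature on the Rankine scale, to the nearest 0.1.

881.2°R

Initial temperature in Celsius: (295 - 32) × 5/9 = 146.1111°C.
Final Celsius temperature: 146.1111 + 70.3000 = 216.4111°C.
In Rankine: 216.4111 × 1.8 + 491.67 = 881.2°R.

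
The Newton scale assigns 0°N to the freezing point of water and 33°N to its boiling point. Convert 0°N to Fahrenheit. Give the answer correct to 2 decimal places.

Linear interpolation between the fixed points: C = (0 - 0) × 100 / (33 - 0) = 0.0000°C.
Then 0.0000 × 1.8 + 32 = 32.00°F.

32.00°F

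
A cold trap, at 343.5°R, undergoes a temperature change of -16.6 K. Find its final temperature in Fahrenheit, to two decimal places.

Initial temperature in Celsius: (343.5 - 491.67) × 5/9 = -82.3167°C.
The 16.6 K change is an interval; Kelvin and Celsius degrees are the same size, so ΔC = -16.6°C.
Final Celsius temperature: -82.3167 - 16.6000 = -98.9167°C.
In Fahrenheit: -98.9167 × 1.8 + 32 = -146.05°F.

-146.05°F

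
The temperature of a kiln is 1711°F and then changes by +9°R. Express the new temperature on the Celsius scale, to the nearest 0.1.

Initial temperature in Celsius: (1711 - 32) × 5/9 = 932.7778°C.
The 9°R change is an interval, so only the factor 5/9 applies: +9 × 5/9 = +5.0000°C.
Final Celsius temperature: 932.7778 + 5.0000 = 937.7778°C.

937.8°C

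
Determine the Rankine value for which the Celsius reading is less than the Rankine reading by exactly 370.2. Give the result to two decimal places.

Let R be the Rankine reading. The Celsius reading is C = 5/9·R - 273.15.
Require C - R = -370.2: (-4/9)·R - 273.15 = -370.2.
R = (-370.2 + 273.15) / (-4/9) = 218.36.

218.36°R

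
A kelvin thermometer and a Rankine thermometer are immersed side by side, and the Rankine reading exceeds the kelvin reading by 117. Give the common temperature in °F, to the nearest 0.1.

Let x be the kelvin reading; then the Rankine reading is 1.8·x.
(1.8·x) - x = 117  ⇒  (0.8)·x = 117  ⇒  x = 146.2500 K.
In Celsius: 146.25 - 273.15 = -126.9000°C.
In Fahrenheit: -126.9000 × 1.8 + 32 = -196.4°F.

-196.4°F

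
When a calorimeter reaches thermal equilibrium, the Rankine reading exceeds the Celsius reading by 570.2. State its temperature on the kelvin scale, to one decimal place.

Let x be the Celsius reading; then the Rankine reading is 1.8·x + 491.67.
(1.8·x + 491.67) - x = 570.2  ⇒  (0.8)·x = 78.53  ⇒  x = 98.1625°C.
In kelvin: 98.1625 + 273.15 = 371.3 K.

371.3 K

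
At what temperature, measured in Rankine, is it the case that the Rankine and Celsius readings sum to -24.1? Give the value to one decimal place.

160.1°R

Let R be the Rankine reading. The Celsius reading is C = 5/9·R - 273.15.
Require R + C = -24.1: (14/9)·R - 273.15 = -24.1.
R = (-24.1 + 273.15) / (14/9) = 160.1.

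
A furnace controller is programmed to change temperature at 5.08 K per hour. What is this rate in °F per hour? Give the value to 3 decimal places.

9.144 °F/hour

Since only a temperature interval is involved, the additive offset between the scales drops out.
A change of 1 K is a change of 1.8°F, so 5.08 × 1.8 = 9.144.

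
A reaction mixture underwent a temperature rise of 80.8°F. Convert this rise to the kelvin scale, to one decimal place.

For a temperature interval the offset drops out; only the factor 5/9 applies.
80.8 × 5/9 = 44.9.

44.9 K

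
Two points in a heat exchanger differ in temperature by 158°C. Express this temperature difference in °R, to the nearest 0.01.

284.40°R

Only the scale ratio 1.8 matters for a change in temperature.
158 × 1.8 = 284.40.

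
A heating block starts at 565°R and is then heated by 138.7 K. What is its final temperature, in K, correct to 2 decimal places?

Initial temperature in Celsius: (565 - 491.67) × 5/9 = 40.7389°C.
The 138.7 K change is an interval; Kelvin and Celsius degrees are the same size, so ΔC = +138.7°C.
Final Celsius temperature: 40.7389 + 138.7000 = 179.4389°C.
In kelvin: 179.4389 + 273.15 = 452.59 K.

452.59 K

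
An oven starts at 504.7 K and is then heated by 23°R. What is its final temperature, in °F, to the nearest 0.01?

Initial temperature in Celsius: 504.7 - 273.15 = 231.5500°C.
The 23°R change is an interval, so only the factor 5/9 applies: +23 × 5/9 = +12.7778°C.
Final Celsius temperature: 231.5500 + 12.7778 = 244.3278°C.
In Fahrenheit: 244.3278 × 1.8 + 32 = 471.79°F.

471.79°F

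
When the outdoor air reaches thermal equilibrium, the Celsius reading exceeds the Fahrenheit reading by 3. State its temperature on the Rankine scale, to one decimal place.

412.9°R

Let x be the Fahrenheit reading; then the Celsius reading is 5/9·x - 17.7778.
(5/9·x - 17.7778) - x = 3  ⇒  (-4/9)·x = 20.7778  ⇒  x = -46.7500°F.
In Celsius: (-46.75 - 32) × 5/9 = -43.7500°C.
In Rankine: -43.7500 × 1.8 + 491.67 = 412.9°R.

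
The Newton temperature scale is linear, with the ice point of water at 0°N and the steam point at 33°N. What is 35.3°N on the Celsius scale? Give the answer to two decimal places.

Linear interpolation between the fixed points: C = (35.3 - 0) × 100 / (33 - 0) = 106.9697°C.

106.97°C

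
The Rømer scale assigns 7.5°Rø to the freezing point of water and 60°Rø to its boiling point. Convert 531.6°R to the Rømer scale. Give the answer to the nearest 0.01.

First in Celsius: (531.6 - 491.67) × 5/9 = 22.1833°C.
Linearly onto the Rømer scale: 7.5 + (22.1833 / 100) × (60 - 7.5) = 19.15°Rø.

19.15°Rø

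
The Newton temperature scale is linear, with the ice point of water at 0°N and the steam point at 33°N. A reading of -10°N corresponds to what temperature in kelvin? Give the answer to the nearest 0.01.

Linear interpolation between the fixed points: C = (-10 - 0) × 100 / (33 - 0) = -30.3030°C.
Then -30.3030 + 273.15 = 242.85 K.

242.85 K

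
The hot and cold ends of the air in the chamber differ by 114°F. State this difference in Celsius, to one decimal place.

63.3°C

For a temperature interval the offset drops out; only the factor 5/9 applies.
114 × 5/9 = 63.3.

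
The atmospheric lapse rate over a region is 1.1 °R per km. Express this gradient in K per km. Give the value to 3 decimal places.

0.611 K/km

The quantity depends on a temperature interval, so only the ratio of degree sizes applies; the offset between the scales is irrelevant.
A change of 1°R is a change of 5/9 K, so 1.1 × 5/9 = 0.611.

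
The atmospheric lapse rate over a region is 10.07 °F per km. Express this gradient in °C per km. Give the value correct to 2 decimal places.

5.59 °C/km

Since only a temperature interval is involved, the additive offset between the scales drops out.
A change of 1°F is a change of 5/9°C, so 10.07 × 5/9 = 5.59.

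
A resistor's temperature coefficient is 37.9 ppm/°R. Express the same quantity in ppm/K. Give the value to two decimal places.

Since only a temperature interval is involved, the additive offset between the scales drops out.
A change of 1 K is a change of 1.8°R, so per K the value is 37.9 × 1.8 = 68.22.

68.22 ppm/K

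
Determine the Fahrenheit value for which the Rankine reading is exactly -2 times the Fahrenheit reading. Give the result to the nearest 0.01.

Let F be the Fahrenheit reading. The Rankine reading is R = 1·F + 459.67.
Require R = -2·F: 1·F + 459.67 = -2·F.
(3)·F = -459.67  ⇒  F = -153.22.

-153.22°F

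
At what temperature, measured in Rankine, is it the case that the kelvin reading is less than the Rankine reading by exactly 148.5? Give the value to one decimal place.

Let R be the Rankine reading. The kelvin reading is K = 5/9·R.
Require K - R = -148.5: (-4/9)·R = -148.5.
R = (-148.5) / (-4/9) = 334.1.

334.1°R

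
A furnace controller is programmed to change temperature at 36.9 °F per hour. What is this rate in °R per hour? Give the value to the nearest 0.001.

36.900 °R/hour

Since only a temperature interval is involved, the additive offset between the scales drops out.
A change of 1°F is a change of 1°R, so 36.9 × 1 = 36.900.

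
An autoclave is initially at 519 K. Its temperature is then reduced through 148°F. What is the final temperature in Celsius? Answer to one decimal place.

163.6°C

Initial temperature in Celsius: 519 - 273.15 = 245.8500°C.
The 148°F change is an interval, so only the factor 5/9 applies: -148 × 5/9 = -82.2222°C.
Final Celsius temperature: 245.8500 - 82.2222 = 163.6278°C.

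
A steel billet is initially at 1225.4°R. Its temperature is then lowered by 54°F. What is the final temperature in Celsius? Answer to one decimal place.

377.6°C

Initial temperature in Celsius: (1225.4 - 491.67) × 5/9 = 407.6278°C.
The 54°F change is an interval, so only the factor 5/9 applies: -54 × 5/9 = -30.0000°C.
Final Celsius temperature: 407.6278 - 30.0000 = 377.6278°C.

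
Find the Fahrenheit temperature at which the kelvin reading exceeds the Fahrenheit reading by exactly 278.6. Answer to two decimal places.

Let F be the Fahrenheit reading. The kelvin reading is K = 5/9·F + 255.372.
Require K - F = 278.6: (-4/9)·F + 255.372 = 278.6.
F = (278.6 - 255.372) / (-4/9) = -52.26.

-52.26°F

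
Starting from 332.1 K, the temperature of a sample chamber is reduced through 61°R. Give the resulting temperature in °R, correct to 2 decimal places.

Initial temperature in Celsius: 332.1 - 273.15 = 58.9500°C.
The 61°R change is an interval, so only the factor 5/9 applies: -61 × 5/9 = -33.8889°C.
Final Celsius temperature: 58.9500 - 33.8889 = 25.0611°C.
In Rankine: 25.0611 × 1.8 + 491.67 = 536.78°R.

536.78°R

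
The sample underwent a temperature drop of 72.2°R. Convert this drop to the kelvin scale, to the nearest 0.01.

An interval of 1°R corresponds to 5/9 K.
72.2 × 5/9 = 40.11.

40.11 K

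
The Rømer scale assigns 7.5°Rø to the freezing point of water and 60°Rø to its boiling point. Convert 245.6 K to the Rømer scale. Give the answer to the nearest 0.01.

-6.96°Rø

First in Celsius: 245.6 - 273.15 = -27.5500°C.
Linearly onto the Rømer scale: 7.5 + (-27.5500 / 100) × (60 - 7.5) = -6.96°Rø.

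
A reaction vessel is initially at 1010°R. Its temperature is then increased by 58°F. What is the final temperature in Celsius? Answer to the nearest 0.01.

320.18°C

Initial temperature in Celsius: (1010 - 491.67) × 5/9 = 287.9611°C.
The 58°F change is an interval, so only the factor 5/9 applies: +58 × 5/9 = +32.2222°C.
Final Celsius temperature: 287.9611 + 32.2222 = 320.1833°C.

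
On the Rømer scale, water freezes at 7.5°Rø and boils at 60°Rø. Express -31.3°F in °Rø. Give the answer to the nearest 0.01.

-10.96°Rø

First in Celsius: (-31.3 - 32) × 5/9 = -35.1667°C.
Linearly onto the Rømer scale: 7.5 + (-35.1667 / 100) × (60 - 7.5) = -10.96°Rø.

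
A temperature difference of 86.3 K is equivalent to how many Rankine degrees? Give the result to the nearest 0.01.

Only the scale ratio 1.8 matters for a change in temperature.
86.3 × 1.8 = 155.34.

155.34°R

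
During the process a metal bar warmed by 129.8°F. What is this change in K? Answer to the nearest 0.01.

An interval of 1°F corresponds to 5/9 K.
129.8 × 5/9 = 72.11.

72.11 K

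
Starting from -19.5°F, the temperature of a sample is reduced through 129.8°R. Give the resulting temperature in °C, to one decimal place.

-100.7°C

Initial temperature in Celsius: (-19.5 - 32) × 5/9 = -28.6111°C.
The 129.8°R change is an interval, so only the factor 5/9 applies: -129.8 × 5/9 = -72.1111°C.
Final Celsius temperature: -28.6111 - 72.1111 = -100.7222°C.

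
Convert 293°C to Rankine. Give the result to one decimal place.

In Rankine: 293.0000 × 1.8 + 491.67 = 1019.1°R.

1019.1°R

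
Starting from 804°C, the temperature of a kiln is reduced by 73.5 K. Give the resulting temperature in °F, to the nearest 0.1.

1346.9°F

The 73.5 K change is an interval; Kelvin and Celsius degrees are the same size, so ΔC = -73.5°C.
Final Celsius temperature: 804.0000 - 73.5000 = 730.5000°C.
In Fahrenheit: 730.5000 × 1.8 + 32 = 1346.9°F.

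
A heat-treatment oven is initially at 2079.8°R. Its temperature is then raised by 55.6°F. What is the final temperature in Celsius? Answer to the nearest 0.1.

913.2°C

Initial temperature in Celsius: (2079.8 - 491.67) × 5/9 = 882.2944°C.
The 55.6°F change is an interval, so only the factor 5/9 applies: +55.6 × 5/9 = +30.8889°C.
Final Celsius temperature: 882.2944 + 30.8889 = 913.1833°C.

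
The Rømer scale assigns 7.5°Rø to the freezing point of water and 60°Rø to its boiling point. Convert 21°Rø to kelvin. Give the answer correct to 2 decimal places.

298.86 K

Linear interpolation between the fixed points: C = (21 - 7.5) × 100 / (60 - 7.5) = 25.7143°C.
Then 25.7143 + 273.15 = 298.86 K.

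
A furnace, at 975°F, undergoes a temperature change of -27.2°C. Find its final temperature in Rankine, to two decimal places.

Initial temperature in Celsius: (975 - 32) × 5/9 = 523.8889°C.
Final Celsius temperature: 523.8889 - 27.2000 = 496.6889°C.
In Rankine: 496.6889 × 1.8 + 491.67 = 1385.71°R.

1385.71°R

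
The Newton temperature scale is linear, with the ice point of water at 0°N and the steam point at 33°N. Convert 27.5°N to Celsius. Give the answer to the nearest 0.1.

Linear interpolation between the fixed points: C = (27.5 - 0) × 100 / (33 - 0) = 83.3333°C.

83.3°C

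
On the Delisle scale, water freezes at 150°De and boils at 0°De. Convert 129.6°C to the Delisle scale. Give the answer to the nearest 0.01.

Linearly onto the Delisle scale: 150 + (129.6000 / 100) × (0 - 150) = -44.40°De.

-44.40°De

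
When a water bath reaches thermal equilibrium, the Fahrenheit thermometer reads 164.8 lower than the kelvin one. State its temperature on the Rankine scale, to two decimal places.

Let x be the kelvin reading; then the Fahrenheit reading is 1.8·x - 459.67.
(1.8·x - 459.67) - x = -164.8  ⇒  (0.8)·x = 294.87  ⇒  x = 368.5875 K.
In Celsius: 368.5875 - 273.15 = 95.4375°C.
In Rankine: 95.4375 × 1.8 + 491.67 = 663.46°R.

663.46°R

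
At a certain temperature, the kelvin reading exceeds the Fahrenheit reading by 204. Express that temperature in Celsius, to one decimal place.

Let x be the kelvin reading; then the Fahrenheit reading is 1.8·x - 459.67.
(1.8·x - 459.67) - x = -204  ⇒  (0.8)·x = 255.67  ⇒  x = 319.5875 K.
In Celsius: 319.5875 - 273.15 = 46.4°C.

46.4°C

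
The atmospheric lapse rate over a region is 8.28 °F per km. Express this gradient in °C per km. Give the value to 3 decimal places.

The quantity depends on a temperature interval, so only the ratio of degree sizes applies; the offset between the scales is irrelevant.
A change of 1°F is a change of 5/9°C, so 8.28 × 5/9 = 4.600.

4.600 °C/km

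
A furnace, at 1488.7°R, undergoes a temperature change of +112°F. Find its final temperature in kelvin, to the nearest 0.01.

Initial temperature in Celsius: (1488.7 - 491.67) × 5/9 = 553.9056°C.
The 112°F change is an interval, so only the factor 5/9 applies: +112 × 5/9 = +62.2222°C.
Final Celsius temperature: 553.9056 + 62.2222 = 616.1278°C.
In kelvin: 616.1278 + 273.15 = 889.28 K.

889.28 K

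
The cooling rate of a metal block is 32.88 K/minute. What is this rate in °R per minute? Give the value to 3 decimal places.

Since only a temperature interval is involved, the additive offset between the scales drops out.
A change of 1 K is a change of 1.8°R, so 32.88 × 1.8 = 59.184.

59.184 °R/minute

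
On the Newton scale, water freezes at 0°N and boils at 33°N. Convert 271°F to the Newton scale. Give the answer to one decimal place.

43.8°N

First in Celsius: (271 - 32) × 5/9 = 132.7778°C.
Linearly onto the Newton scale: 0 + (132.7778 / 100) × (33 - 0) = 43.8°N.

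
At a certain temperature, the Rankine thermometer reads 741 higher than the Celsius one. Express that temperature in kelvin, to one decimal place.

584.8 K

Let x be the Celsius reading; then the Rankine reading is 1.8·x + 491.67.
(1.8·x + 491.67) - x = 741  ⇒  (0.8)·x = 249.33  ⇒  x = 311.6625°C.
In kelvin: 311.6625 + 273.15 = 584.8 K.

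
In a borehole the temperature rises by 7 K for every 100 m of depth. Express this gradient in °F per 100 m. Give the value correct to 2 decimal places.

The quantity depends on a temperature interval, so only the ratio of degree sizes applies; the offset between the scales is irrelevant.
A change of 1 K is a change of 1.8°F, so 7 × 1.8 = 12.60.

12.60 °F/100 m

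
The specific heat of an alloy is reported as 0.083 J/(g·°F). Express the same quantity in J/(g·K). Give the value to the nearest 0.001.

0.149 J/(g·K)

Since only a temperature interval is involved, the additive offset between the scales drops out.
A change of 1 K is a change of 1.8°F, so per K the value is 0.083 × 1.8 = 0.149.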